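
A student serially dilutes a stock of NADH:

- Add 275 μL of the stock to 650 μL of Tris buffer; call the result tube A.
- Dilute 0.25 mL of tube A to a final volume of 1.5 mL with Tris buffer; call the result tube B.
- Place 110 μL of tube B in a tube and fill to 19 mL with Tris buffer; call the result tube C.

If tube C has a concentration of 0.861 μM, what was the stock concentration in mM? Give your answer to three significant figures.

3.00 mM

Step 1: 275 μL + 650 μL = 925 μL total → factor 925/275 = 3.3636
Step 2: 0.25 mL brought to 1.5 mL → factor 1.5/0.25 = 6
Step 3: 110 μL brought to 19 mL → factor 19000/110 = 172.73
Overall dilution factor = 3.3636 × 6 × 172.73 = 3486
Stock = 0.861 μM × 3486 = 3001 μM = 3.00 mM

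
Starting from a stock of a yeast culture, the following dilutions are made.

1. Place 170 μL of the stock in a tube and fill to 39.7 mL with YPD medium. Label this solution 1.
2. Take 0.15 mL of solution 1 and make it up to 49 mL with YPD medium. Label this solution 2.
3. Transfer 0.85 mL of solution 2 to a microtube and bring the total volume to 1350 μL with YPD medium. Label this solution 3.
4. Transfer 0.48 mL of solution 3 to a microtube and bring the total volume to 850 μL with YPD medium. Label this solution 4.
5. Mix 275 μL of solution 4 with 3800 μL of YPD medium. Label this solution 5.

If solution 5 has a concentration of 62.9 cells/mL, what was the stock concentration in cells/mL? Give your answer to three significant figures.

2.00 × 10^8 cells/mL

Step 1: 170 μL brought to 39.7 mL → factor 39700/170 = 233.53
Step 2: 0.15 mL brought to 49 mL → factor 49/0.15 = 326.67
Step 3: 0.85 mL brought to 1350 μL → factor 1.35/0.85 = 1.5882
Step 4: 0.48 mL brought to 850 μL → factor 0.85/0.48 = 1.7708
Step 5: 275 μL + 3800 μL = 4075 μL total → factor 4075/275 = 14.818
Overall dilution factor = 233.53 × 326.67 × 1.5882 × 1.7708 × 14.818 = 3.1793 × 10^6
Stock = 62.9 cells/mL × 3.1793 × 10^6 = 2.00 × 10^8 cells/mL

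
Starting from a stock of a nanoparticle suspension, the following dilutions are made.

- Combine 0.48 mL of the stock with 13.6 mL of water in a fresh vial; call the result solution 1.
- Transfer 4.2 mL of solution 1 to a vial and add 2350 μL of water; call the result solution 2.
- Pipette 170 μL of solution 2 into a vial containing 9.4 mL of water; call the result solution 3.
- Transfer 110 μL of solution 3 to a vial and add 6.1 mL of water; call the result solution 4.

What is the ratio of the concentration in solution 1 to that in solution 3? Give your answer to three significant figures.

87.8

Step 1: 0.48 mL + 13.6 mL = 14.08 mL total → factor 14.08/0.48 = 29.333
Step 2: 4.2 mL + 2350 μL = 6.55 mL total → factor 6.55/4.2 = 1.5595
Step 3: 170 μL + 9.4 mL = 9570 μL total → factor 9570/170 = 56.294
Dilution factor to solution 1 = 29.333; to solution 3 = 2575.2
[solution 1]/[solution 3] = (factor to solution 3)/(factor to solution 1) = 2575.2/29.333 = 87.8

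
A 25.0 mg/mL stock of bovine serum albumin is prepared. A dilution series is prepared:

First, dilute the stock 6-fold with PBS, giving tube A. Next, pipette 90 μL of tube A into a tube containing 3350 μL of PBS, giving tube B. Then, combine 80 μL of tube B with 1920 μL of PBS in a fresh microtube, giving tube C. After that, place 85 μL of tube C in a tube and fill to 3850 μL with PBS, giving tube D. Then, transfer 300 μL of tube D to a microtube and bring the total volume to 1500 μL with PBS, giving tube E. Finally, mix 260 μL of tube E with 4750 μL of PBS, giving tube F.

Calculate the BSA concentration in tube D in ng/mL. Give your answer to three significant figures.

96.3 ng/mL

Step 1: 6-fold → factor 6
Step 2: 90 μL + 3350 μL = 3440 μL total → factor 3440/90 = 38.222
Step 3: 80 μL + 1920 μL = 2000 μL total → factor 2000/80 = 25
Step 4: 85 μL brought to 3850 μL → factor 3850/85 = 45.294
Dilution factor through tube D = 6 × 38.222 × 25 × 45.294 = 2.5969 × 10^5
[tube D] = 25.0 mg/mL / 2.5969 × 10^5 = 9.627 × 10^-5 mg/mL = 96.3 ng/mL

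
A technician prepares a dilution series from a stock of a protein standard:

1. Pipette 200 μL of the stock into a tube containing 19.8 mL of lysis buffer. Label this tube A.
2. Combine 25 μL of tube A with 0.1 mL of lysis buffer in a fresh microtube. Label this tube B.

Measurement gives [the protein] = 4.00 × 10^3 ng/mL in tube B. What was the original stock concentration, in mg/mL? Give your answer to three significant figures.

2.00 mg/mL

Step 1: 200 μL + 19.8 mL = 20000 μL total → factor 20000/200 = 100
Step 2: 25 μL + 0.1 mL = 125 μL total → factor 125/25 = 5
Overall dilution factor = 100 × 5 = 500
Stock = 4.00 × 10^3 ng/mL × 500 = 2.000 × 10^6 ng/mL = 2.00 mg/mL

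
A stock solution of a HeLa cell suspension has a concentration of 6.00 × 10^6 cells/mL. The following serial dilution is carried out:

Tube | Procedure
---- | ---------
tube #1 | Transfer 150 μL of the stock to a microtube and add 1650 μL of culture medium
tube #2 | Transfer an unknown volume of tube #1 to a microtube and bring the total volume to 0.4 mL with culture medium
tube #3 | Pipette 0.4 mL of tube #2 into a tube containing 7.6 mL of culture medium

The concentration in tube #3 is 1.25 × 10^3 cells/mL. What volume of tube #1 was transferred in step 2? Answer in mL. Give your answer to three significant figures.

Step 1: 150 μL + 1650 μL = 1800 μL total → factor 1800/150 = 12
Step 2: v brought to 0.4 mL → factor = 0.4 mL/v
Step 3: 0.4 mL + 7.6 mL = 8 mL total → factor 8/0.4 = 20
Product of known-step factors = 240
Overall factor = 6.00 × 10^6 cells/mL / (1.25 × 10^3 cells/mL) = 4800
Step-2 factor = 4800 / 240 = 20
v = 0.4 mL / 20 = 0.0200 mL

0.0200 mL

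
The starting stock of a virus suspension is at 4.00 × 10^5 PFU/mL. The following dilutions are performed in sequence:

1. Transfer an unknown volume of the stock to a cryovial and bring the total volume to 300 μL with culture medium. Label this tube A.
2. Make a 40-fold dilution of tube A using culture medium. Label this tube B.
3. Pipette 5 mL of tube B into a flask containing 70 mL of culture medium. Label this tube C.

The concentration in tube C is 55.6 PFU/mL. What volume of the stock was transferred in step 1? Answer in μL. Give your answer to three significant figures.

25.0 μL

Step 1: v brought to 300 μL → factor = 300 μL/v
Step 2: 40-fold → factor 40
Step 3: 5 mL + 70 mL = 75 mL total → factor 75/5 = 15
Product of known-step factors = 600
Overall factor = 4.00 × 10^5 PFU/mL / (55.6 PFU/mL) = 7194.2
Step-1 factor = 7194.2 / 600 = 11.99
v = 300 μL / 11.99 = 25.0 μL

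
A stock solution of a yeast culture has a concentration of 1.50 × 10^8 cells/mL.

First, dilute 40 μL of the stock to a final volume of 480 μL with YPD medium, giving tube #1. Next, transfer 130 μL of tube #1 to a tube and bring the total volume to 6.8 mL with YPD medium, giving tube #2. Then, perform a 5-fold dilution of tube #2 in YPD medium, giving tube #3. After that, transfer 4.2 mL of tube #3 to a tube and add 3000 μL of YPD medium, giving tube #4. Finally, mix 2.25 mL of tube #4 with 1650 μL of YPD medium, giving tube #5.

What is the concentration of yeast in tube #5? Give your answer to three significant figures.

1.61 × 10^4 cells/mL

Step 1: 40 μL brought to 480 μL → factor 480/40 = 12
Step 2: 130 μL brought to 6.8 mL → factor 6800/130 = 52.308
Step 3: 5-fold → factor 5
Step 4: 4.2 mL + 3000 μL = 7.2 mL total → factor 7.2/4.2 = 1.7143
Step 5: 2.25 mL + 1650 μL = 3.9 mL total → factor 3.9/2.25 = 1.7333
Overall dilution factor = 12 × 52.308 × 5 × 1.7143 × 1.7333 = 9325.7
Final = 1.50 × 10^8 cells/mL / 9325.7 = 1.61 × 10^4 cells/mL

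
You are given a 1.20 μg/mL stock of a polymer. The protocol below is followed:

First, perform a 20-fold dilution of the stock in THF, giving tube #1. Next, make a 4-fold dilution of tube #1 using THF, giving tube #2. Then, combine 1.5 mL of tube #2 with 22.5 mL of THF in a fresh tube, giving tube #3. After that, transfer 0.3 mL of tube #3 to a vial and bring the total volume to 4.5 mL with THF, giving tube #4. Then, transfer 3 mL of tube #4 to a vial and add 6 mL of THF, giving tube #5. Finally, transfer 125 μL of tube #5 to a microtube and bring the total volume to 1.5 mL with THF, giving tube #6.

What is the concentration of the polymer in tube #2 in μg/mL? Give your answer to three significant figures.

0.0150 μg/mL

Step 1: 20-fold → factor 20
Step 2: 4-fold → factor 4
Dilution factor through tube #2 = 20 × 4 = 80
[tube #2] = 1.20 μg/mL / 80 = 0.0150 μg/mL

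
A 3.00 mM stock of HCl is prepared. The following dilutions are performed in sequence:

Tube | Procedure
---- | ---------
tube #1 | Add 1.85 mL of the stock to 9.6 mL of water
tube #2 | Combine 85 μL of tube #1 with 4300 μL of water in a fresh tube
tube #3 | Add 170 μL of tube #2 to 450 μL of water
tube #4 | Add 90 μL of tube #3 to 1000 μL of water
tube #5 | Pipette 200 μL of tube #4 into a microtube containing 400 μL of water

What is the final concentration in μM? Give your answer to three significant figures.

Step 1: 1.85 mL + 9.6 mL = 11.45 mL total → factor 11.45/1.85 = 6.1892
Step 2: 85 μL + 4300 μL = 4385 μL total → factor 4385/85 = 51.588
Step 3: 170 μL + 450 μL = 620 μL total → factor 620/170 = 3.6471
Step 4: 90 μL + 1000 μL = 1090 μL total → factor 1090/90 = 12.111
Step 5: 200 μL + 400 μL = 600 μL total → factor 600/200 = 3
Overall dilution factor = 6.1892 × 51.588 × 3.6471 × 12.111 × 3 = 42309
Final = 3.00 mM / 42309 = 7.091 × 10^-5 mM = 0.0709 μM

0.0709 μM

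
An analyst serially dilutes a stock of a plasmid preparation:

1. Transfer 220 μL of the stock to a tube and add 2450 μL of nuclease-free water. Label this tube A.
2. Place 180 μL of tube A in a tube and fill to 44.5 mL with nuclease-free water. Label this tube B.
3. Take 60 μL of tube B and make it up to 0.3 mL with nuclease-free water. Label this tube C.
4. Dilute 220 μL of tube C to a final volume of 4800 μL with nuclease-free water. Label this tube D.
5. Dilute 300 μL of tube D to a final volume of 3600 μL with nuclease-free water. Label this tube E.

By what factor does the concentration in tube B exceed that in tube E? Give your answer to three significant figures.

Step 1: 220 μL + 2450 μL = 2670 μL total → factor 2670/220 = 12.136
Step 2: 180 μL brought to 44.5 mL → factor 44500/180 = 247.22
Step 3: 60 μL brought to 0.3 mL → factor 300/60 = 5
Step 4: 220 μL brought to 4800 μL → factor 4800/220 = 21.818
Step 5: 300 μL brought to 3600 μL → factor 3600/300 = 12
Dilution factor to tube B = 3000.4; to tube E = 3.9278 × 10^6
[tube B]/[tube E] = (factor to tube E)/(factor to tube B) = 3.9278 × 10^6/3000.4 = 1.31 × 10^3

1.31 × 10^3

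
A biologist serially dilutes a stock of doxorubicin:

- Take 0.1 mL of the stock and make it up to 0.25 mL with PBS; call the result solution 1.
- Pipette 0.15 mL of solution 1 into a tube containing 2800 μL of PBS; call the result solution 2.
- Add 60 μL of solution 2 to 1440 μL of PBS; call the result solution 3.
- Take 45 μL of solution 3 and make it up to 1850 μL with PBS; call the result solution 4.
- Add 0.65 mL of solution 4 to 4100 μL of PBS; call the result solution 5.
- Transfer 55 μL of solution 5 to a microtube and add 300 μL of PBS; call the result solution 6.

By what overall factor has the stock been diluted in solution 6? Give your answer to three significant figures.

Step 1: 0.1 mL brought to 0.25 mL → factor 0.25/0.1 = 2.5
Step 2: 0.15 mL + 2800 μL = 2.95 mL total → factor 2.95/0.15 = 19.667
Step 3: 60 μL + 1440 μL = 1500 μL total → factor 1500/60 = 25
Step 4: 45 μL brought to 1850 μL → factor 1850/45 = 41.111
Step 5: 0.65 mL + 4100 μL = 4.75 mL total → factor 4.75/0.65 = 7.3077
Step 6: 55 μL + 300 μL = 355 μL total → factor 355/55 = 6.4545
Overall dilution factor = 2.5 × 19.667 × 25 × 41.111 × 7.3077 × 6.4545 = 2.3835 × 10^6

2.38 × 10^6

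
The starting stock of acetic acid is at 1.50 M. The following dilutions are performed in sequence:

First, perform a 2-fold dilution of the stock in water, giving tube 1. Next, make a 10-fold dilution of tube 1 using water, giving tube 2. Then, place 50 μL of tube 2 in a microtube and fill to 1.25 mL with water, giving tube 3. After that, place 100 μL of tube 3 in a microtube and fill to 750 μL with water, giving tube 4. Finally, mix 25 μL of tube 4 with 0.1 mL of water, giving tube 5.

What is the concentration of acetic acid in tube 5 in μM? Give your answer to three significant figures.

80.0 μM

Step 1: 2-fold → factor 2
Step 2: 10-fold → factor 10
Step 3: 50 μL brought to 1.25 mL → factor 1250/50 = 25
Step 4: 100 μL brought to 750 μL → factor 750/100 = 7.5
Step 5: 25 μL + 0.1 mL = 125 μL total → factor 125/25 = 5
Overall dilution factor = 2 × 10 × 25 × 7.5 × 5 = 18750
Final = 1.50 M / 18750 = 8.000 × 10^-5 M = 80.0 μM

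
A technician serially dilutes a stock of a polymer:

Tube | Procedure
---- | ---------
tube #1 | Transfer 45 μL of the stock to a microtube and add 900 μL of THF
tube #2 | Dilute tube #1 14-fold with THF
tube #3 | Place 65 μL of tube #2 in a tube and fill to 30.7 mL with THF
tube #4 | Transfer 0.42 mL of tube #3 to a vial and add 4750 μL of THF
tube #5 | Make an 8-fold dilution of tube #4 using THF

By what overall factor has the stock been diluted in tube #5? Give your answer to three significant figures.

1.37 × 10^7

Step 1: 45 μL + 900 μL = 945 μL total → factor 945/45 = 21
Step 2: 14-fold → factor 14
Step 3: 65 μL brought to 30.7 mL → factor 30700/65 = 472.31
Step 4: 0.42 mL + 4750 μL = 5.17 mL total → factor 5.17/0.42 = 12.31
Step 5: 8-fold → factor 8
Overall dilution factor = 21 × 14 × 472.31 × 12.31 × 8 = 1.3674 × 10^7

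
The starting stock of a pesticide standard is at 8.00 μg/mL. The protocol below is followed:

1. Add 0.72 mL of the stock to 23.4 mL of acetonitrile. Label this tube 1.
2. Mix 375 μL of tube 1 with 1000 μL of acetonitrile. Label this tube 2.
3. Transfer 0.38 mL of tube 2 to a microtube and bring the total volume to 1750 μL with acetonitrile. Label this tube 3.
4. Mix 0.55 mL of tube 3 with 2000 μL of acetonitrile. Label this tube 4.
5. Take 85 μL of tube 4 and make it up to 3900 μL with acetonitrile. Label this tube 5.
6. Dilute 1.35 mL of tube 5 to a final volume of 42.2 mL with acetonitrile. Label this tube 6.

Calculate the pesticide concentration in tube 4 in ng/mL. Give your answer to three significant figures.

Step 1: 0.72 mL + 23.4 mL = 24.12 mL total → factor 24.12/0.72 = 33.5
Step 2: 375 μL + 1000 μL = 1375 μL total → factor 1375/375 = 3.6667
Step 3: 0.38 mL brought to 1750 μL → factor 1.75/0.38 = 4.6053
Step 4: 0.55 mL + 2000 μL = 2.55 mL total → factor 2.55/0.55 = 4.6364
Dilution factor through tube 4 = 33.5 × 3.6667 × 4.6053 × 4.6364 = 2622.7
[tube 4] = 8.00 μg/mL / 2622.7 = 0.003050 μg/mL = 3.05 ng/mL

3.05 ng/mL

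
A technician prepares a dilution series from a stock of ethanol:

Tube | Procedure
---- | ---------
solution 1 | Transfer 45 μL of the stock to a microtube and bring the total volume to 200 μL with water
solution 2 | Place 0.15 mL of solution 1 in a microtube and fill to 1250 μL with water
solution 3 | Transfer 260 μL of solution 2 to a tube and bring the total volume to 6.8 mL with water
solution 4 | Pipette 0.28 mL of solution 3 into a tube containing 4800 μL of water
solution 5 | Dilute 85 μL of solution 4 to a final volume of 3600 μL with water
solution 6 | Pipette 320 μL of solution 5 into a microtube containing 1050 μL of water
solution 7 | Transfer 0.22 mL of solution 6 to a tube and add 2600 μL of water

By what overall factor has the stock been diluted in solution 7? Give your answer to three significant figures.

4.08 × 10^7

Step 1: 45 μL brought to 200 μL → factor 200/45 = 4.4444
Step 2: 0.15 mL brought to 1250 μL → factor 1.25/0.15 = 8.3333
Step 3: 260 μL brought to 6.8 mL → factor 6800/260 = 26.154
Step 4: 0.28 mL + 4800 μL = 5.08 mL total → factor 5.08/0.28 = 18.143
Step 5: 85 μL brought to 3600 μL → factor 3600/85 = 42.353
Step 6: 320 μL + 1050 μL = 1370 μL total → factor 1370/320 = 4.2812
Step 7: 0.22 mL + 2600 μL = 2.82 mL total → factor 2.82/0.22 = 12.818
Overall dilution factor = 4.4444 × 8.3333 × 26.154 × 18.143 × 42.353 × 4.2812 × 12.818 = 4.0847 × 10^7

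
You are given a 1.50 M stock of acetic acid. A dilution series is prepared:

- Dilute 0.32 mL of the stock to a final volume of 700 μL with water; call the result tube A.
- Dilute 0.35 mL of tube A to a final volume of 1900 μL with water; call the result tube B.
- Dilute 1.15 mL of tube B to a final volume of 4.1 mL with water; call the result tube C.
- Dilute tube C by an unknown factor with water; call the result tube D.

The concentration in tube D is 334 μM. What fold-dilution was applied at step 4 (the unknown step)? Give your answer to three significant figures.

Step 1: 0.32 mL brought to 700 μL → factor 0.7/0.32 = 2.1875
Step 2: 0.35 mL brought to 1900 μL → factor 1.9/0.35 = 5.4286
Step 3: 1.15 mL brought to 4.1 mL → factor 4.1/1.15 = 3.5652
Step 4: unknown factor x
Product of known-step factors = 42.337
Overall factor = 1.50 M / (334 μM) = 4491
x = 4491 / 42.337 = 106

106-fold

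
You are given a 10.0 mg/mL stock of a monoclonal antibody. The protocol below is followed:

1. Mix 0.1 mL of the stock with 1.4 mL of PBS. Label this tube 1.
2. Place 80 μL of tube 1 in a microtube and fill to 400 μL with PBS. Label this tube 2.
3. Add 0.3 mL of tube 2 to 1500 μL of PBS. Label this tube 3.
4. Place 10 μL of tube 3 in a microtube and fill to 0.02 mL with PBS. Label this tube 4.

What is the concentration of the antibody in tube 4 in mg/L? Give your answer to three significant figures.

Step 1: 0.1 mL + 1.4 mL = 1.5 mL total → factor 1.5/0.1 = 15
Step 2: 80 μL brought to 400 μL → factor 400/80 = 5
Step 3: 0.3 mL + 1500 μL = 1.8 mL total → factor 1.8/0.3 = 6
Step 4: 10 μL brought to 0.02 mL → factor 20/10 = 2
Overall dilution factor = 15 × 5 × 6 × 2 = 900
Final = 10.0 mg/mL / 900 = 0.01111 mg/mL = 11.1 mg/L

11.1 mg/L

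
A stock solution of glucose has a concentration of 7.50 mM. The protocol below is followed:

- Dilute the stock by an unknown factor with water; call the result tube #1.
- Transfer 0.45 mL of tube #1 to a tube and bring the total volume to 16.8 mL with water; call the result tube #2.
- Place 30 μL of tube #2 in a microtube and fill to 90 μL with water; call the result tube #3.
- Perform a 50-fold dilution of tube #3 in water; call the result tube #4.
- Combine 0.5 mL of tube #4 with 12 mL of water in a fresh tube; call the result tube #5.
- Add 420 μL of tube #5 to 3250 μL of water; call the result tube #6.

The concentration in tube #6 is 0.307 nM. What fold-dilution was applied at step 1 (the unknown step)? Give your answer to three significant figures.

20.0-fold

Step 1: unknown factor x
Step 2: 0.45 mL brought to 16.8 mL → factor 16.8/0.45 = 37.333
Step 3: 30 μL brought to 90 μL → factor 90/30 = 3
Step 4: 50-fold → factor 50
Step 5: 0.5 mL + 12 mL = 12.5 mL total → factor 12.5/0.5 = 25
Step 6: 420 μL + 3250 μL = 3670 μL total → factor 3670/420 = 8.7381
Product of known-step factors = 1.2233 × 10^6
Overall factor = 7.50 mM / (0.307 nM) = 2.443 × 10^7
x = 2.443 × 10^7 / 1.2233 × 10^6 = 20.0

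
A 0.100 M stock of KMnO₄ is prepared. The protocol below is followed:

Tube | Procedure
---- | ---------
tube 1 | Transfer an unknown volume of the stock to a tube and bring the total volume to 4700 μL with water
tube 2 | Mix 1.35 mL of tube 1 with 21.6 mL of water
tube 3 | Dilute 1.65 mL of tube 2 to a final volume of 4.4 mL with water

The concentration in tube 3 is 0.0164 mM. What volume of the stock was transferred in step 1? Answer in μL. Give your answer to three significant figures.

34.9 μL

Step 1: v brought to 4700 μL → factor = 4700 μL/v
Step 2: 1.35 mL + 21.6 mL = 22.95 mL total → factor 22.95/1.35 = 17
Step 3: 1.65 mL brought to 4.4 mL → factor 4.4/1.65 = 2.6667
Product of known-step factors = 45.333
Overall factor = 0.100 M / (0.0164 mM) = 6097.6
Step-1 factor = 6097.6 / 45.333 = 134.51
v = 4700 μL / 134.51 = 34.9 μL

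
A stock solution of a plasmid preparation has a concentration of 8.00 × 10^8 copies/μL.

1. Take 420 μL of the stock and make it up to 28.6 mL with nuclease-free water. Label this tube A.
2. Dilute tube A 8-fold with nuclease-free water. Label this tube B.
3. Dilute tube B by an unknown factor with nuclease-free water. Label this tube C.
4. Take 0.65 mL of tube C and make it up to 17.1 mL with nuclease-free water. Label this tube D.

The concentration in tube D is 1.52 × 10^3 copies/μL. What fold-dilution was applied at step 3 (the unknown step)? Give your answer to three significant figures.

36.7-fold

Step 1: 420 μL brought to 28.6 mL → factor 28600/420 = 68.095
Step 2: 8-fold → factor 8
Step 3: unknown factor x
Step 4: 0.65 mL brought to 17.1 mL → factor 17.1/0.65 = 26.308
Product of known-step factors = 14331
Overall factor = 8.00 × 10^8 copies/μL / (1.52 × 10^3 copies/μL) = 5.2632 × 10^5
x = 5.2632 × 10^5 / 14331 = 36.7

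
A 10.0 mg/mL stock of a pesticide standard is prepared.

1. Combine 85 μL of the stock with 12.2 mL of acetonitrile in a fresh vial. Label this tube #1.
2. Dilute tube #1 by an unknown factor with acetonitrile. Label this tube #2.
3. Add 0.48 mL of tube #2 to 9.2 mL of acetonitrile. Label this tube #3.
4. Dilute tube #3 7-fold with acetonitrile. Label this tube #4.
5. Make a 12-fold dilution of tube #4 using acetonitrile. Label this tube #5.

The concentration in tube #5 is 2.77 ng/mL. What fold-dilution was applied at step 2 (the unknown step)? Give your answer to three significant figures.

14.7-fold

Step 1: 85 μL + 12.2 mL = 12285 μL total → factor 12285/85 = 144.53
Step 2: unknown factor x
Step 3: 0.48 mL + 9.2 mL = 9.68 mL total → factor 9.68/0.48 = 20.167
Step 4: 7-fold → factor 7
Step 5: 12-fold → factor 12
Product of known-step factors = 2.4483 × 10^5
Overall factor = 10.0 mg/mL / (2.77 ng/mL) = 3.6101 × 10^6
x = 3.6101 × 10^6 / 2.4483 × 10^5 = 14.7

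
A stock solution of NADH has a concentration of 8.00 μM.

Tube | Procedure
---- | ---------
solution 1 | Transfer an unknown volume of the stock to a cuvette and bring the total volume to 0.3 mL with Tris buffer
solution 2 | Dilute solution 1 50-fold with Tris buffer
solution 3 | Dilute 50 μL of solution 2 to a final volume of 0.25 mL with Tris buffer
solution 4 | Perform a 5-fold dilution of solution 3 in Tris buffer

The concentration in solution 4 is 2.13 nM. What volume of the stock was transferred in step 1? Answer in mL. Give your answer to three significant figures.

0.0998 mL

Step 1: v brought to 0.3 mL → factor = 0.3 mL/v
Step 2: 50-fold → factor 50
Step 3: 50 μL brought to 0.25 mL → factor 250/50 = 5
Step 4: 5-fold → factor 5
Product of known-step factors = 1250
Overall factor = 8.00 μM / (2.13 nM) = 3755.9
Step-1 factor = 3755.9 / 1250 = 3.0047
v = 0.3 mL / 3.0047 = 0.0998 mL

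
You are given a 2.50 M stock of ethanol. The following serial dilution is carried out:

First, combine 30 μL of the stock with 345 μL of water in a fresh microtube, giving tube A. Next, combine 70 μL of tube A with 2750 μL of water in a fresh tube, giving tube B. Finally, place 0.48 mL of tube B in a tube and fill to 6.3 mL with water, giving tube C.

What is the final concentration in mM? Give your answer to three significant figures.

0.378 mM

Step 1: 30 μL + 345 μL = 375 μL total → factor 375/30 = 12.5
Step 2: 70 μL + 2750 μL = 2820 μL total → factor 2820/70 = 40.286
Step 3: 0.48 mL brought to 6.3 mL → factor 6.3/0.48 = 13.125
Overall dilution factor = 12.5 × 40.286 × 13.125 = 6609.4
Final = 2.50 M / 6609.4 = 0.0003783 M = 0.378 mM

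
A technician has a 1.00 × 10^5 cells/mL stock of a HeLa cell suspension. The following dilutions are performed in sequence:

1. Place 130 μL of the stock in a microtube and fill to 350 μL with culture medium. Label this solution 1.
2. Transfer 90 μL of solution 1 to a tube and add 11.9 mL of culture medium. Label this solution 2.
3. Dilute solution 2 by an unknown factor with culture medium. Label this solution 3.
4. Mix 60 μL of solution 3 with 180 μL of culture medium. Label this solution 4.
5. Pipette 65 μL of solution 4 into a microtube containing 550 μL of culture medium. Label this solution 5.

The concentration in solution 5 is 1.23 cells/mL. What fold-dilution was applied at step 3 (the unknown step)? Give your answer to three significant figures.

Step 1: 130 μL brought to 350 μL → factor 350/130 = 2.6923
Step 2: 90 μL + 11.9 mL = 11990 μL total → factor 11990/90 = 133.22
Step 3: unknown factor x
Step 4: 60 μL + 180 μL = 240 μL total → factor 240/60 = 4
Step 5: 65 μL + 550 μL = 615 μL total → factor 615/65 = 9.4615
Product of known-step factors = 13574
Overall factor = 1.00 × 10^5 cells/mL / (1.23 cells/mL) = 81301
x = 81301 / 13574 = 5.99

5.99-fold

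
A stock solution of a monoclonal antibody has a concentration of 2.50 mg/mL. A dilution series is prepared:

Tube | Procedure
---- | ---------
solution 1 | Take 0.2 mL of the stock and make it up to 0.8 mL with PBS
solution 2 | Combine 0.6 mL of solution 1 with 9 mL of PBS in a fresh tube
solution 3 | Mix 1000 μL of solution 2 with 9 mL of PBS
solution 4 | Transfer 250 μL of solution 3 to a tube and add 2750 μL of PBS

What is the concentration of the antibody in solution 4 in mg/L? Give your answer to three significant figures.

Step 1: 0.2 mL brought to 0.8 mL → factor 0.8/0.2 = 4
Step 2: 0.6 mL + 9 mL = 9.6 mL total → factor 9.6/0.6 = 16
Step 3: 1000 μL + 9 mL = 10000 μL total → factor 10000/1000 = 10
Step 4: 250 μL + 2750 μL = 3000 μL total → factor 3000/250 = 12
Overall dilution factor = 4 × 16 × 10 × 12 = 7680
Final = 2.50 mg/mL / 7680 = 0.0003255 mg/mL = 0.326 mg/L

0.326 mg/L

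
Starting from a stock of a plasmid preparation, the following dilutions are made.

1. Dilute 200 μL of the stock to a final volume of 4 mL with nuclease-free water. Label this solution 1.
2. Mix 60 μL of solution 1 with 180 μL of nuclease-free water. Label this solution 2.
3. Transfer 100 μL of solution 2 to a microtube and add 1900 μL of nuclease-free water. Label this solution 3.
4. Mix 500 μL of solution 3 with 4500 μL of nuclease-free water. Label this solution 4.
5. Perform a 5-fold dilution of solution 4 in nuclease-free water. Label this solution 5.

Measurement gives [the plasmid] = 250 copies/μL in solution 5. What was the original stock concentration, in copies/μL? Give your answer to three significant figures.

Step 1: 200 μL brought to 4 mL → factor 4000/200 = 20
Step 2: 60 μL + 180 μL = 240 μL total → factor 240/60 = 4
Step 3: 100 μL + 1900 μL = 2000 μL total → factor 2000/100 = 20
Step 4: 500 μL + 4500 μL = 5000 μL total → factor 5000/500 = 10
Step 5: 5-fold → factor 5
Overall dilution factor = 20 × 4 × 20 × 10 × 5 = 80000
Stock = 250 copies/μL × 80000 = 2.00 × 10^7 copies/μL

2.00 × 10^7 copies/μL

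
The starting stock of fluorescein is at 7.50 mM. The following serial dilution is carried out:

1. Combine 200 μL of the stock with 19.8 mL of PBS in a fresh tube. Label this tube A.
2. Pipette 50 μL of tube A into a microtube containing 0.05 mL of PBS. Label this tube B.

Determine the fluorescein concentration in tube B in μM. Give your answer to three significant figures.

37.5 μM

Step 1: 200 μL + 19.8 mL = 20000 μL total → factor 20000/200 = 100
Step 2: 50 μL + 0.05 mL = 100 μL total → factor 100/50 = 2
Overall dilution factor = 100 × 2 = 200
Final = 7.50 mM / 200 = 0.03750 mM = 37.5 μM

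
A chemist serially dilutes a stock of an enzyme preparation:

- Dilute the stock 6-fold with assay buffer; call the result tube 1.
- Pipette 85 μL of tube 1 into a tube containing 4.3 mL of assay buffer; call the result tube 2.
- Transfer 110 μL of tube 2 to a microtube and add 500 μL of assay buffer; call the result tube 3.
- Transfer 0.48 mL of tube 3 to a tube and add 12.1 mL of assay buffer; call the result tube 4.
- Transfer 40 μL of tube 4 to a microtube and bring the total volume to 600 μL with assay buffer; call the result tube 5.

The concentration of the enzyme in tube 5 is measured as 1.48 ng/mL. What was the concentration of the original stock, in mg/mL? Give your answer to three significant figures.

0.999 mg/mL

Step 1: 6-fold → factor 6
Step 2: 85 μL + 4.3 mL = 4385 μL total → factor 4385/85 = 51.588
Step 3: 110 μL + 500 μL = 610 μL total → factor 610/110 = 5.5455
Step 4: 0.48 mL + 12.1 mL = 12.58 mL total → factor 12.58/0.48 = 26.208
Step 5: 40 μL brought to 600 μL → factor 600/40 = 15
Overall dilution factor = 6 × 51.588 × 5.5455 × 26.208 × 15 = 6.7479 × 10^5
Stock = 1.48 ng/mL × 6.7479 × 10^5 = 9.987 × 10^5 ng/mL = 0.999 mg/mL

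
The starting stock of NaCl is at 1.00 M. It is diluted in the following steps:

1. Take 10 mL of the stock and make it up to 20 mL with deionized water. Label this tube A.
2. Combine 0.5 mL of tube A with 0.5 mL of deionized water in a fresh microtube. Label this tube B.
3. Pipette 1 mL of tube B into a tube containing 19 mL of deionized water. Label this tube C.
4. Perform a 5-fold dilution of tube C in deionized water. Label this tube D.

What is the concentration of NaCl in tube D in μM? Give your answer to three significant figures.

2.50 × 10^3 μM

Step 1: 10 mL brought to 20 mL → factor 20/10 = 2
Step 2: 0.5 mL + 0.5 mL = 1 mL total → factor 1/0.5 = 2
Step 3: 1 mL + 19 mL = 20 mL total → factor 20/1 = 20
Step 4: 5-fold → factor 5
Overall dilution factor = 2 × 2 × 20 × 5 = 400
Final = 1.00 M / 400 = 0.002500 M = 2.50 × 10^3 μM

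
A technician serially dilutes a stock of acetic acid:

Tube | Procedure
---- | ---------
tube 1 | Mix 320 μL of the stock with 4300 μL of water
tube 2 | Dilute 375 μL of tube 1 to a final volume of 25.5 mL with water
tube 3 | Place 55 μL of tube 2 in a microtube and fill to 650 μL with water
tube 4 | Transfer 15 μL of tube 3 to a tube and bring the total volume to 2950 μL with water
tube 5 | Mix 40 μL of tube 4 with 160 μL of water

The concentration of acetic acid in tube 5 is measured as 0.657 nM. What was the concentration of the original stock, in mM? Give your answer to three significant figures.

7.50 mM

Step 1: 320 μL + 4300 μL = 4620 μL total → factor 4620/320 = 14.438
Step 2: 375 μL brought to 25.5 mL → factor 25500/375 = 68
Step 3: 55 μL brought to 650 μL → factor 650/55 = 11.818
Step 4: 15 μL brought to 2950 μL → factor 2950/15 = 196.67
Step 5: 40 μL + 160 μL = 200 μL total → factor 200/40 = 5
Overall dilution factor = 14.438 × 68 × 11.818 × 196.67 × 5 = 1.1409 × 10^7
Stock = 0.657 nM × 1.1409 × 10^7 = 7.496 × 10^6 nM = 7.50 mM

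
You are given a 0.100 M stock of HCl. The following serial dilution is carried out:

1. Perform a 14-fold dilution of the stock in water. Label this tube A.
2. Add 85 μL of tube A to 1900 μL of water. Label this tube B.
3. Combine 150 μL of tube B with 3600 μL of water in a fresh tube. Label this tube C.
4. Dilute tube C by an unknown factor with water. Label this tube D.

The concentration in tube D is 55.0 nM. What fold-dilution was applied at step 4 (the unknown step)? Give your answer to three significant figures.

222-fold

Step 1: 14-fold → factor 14
Step 2: 85 μL + 1900 μL = 1985 μL total → factor 1985/85 = 23.353
Step 3: 150 μL + 3600 μL = 3750 μL total → factor 3750/150 = 25
Step 4: unknown factor x
Product of known-step factors = 8173.5
Overall factor = 0.100 M / (55.0 nM) = 1.8182 × 10^6
x = 1.8182 × 10^6 / 8173.5 = 222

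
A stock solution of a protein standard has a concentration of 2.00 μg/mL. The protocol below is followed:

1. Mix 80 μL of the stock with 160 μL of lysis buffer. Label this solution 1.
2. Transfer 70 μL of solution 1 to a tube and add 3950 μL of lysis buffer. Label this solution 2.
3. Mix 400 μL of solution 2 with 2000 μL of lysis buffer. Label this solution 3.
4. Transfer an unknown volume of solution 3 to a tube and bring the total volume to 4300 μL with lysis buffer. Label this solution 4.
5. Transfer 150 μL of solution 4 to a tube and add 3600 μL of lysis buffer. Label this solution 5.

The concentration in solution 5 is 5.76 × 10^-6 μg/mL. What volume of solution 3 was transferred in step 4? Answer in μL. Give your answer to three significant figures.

Step 1: 80 μL + 160 μL = 240 μL total → factor 240/80 = 3
Step 2: 70 μL + 3950 μL = 4020 μL total → factor 4020/70 = 57.429
Step 3: 400 μL + 2000 μL = 2400 μL total → factor 2400/400 = 6
Step 4: v brought to 4300 μL → factor = 4300 μL/v
Step 5: 150 μL + 3600 μL = 3750 μL total → factor 3750/150 = 25
Product of known-step factors = 25843
Overall factor = 2.00 μg/mL / (5.76 × 10^-6 μg/mL) = 3.4722 × 10^5
Step-4 factor = 3.4722 × 10^5 / 25843 = 13.436
v = 4300 μL / 13.436 = 320 μL

320 μL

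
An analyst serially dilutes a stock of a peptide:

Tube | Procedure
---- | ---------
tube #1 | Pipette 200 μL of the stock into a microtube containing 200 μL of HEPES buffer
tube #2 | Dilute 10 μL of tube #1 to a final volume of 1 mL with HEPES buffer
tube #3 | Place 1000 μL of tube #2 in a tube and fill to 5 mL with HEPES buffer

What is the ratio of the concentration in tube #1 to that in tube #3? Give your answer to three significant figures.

500

Step 1: 200 μL + 200 μL = 400 μL total → factor 400/200 = 2
Step 2: 10 μL brought to 1 mL → factor 1000/10 = 100
Step 3: 1000 μL brought to 5 mL → factor 5000/1000 = 5
Dilution factor to tube #1 = 2; to tube #3 = 1000
[tube #1]/[tube #3] = (factor to tube #3)/(factor to tube #1) = 1000/2 = 500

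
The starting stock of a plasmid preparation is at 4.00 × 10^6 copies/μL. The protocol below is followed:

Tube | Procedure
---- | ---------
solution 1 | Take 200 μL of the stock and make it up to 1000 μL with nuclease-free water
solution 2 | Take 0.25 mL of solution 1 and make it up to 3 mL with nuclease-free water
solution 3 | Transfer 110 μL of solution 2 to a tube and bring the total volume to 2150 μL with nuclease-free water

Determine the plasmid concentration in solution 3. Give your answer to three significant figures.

3.41 × 10^3 copies/μL

Step 1: 200 μL brought to 1000 μL → factor 1000/200 = 5
Step 2: 0.25 mL brought to 3 mL → factor 3/0.25 = 12
Step 3: 110 μL brought to 2150 μL → factor 2150/110 = 19.545
Overall dilution factor = 5 × 12 × 19.545 = 1172.7
Final = 4.00 × 10^6 copies/μL / 1172.7 = 3.41 × 10^3 copies/μL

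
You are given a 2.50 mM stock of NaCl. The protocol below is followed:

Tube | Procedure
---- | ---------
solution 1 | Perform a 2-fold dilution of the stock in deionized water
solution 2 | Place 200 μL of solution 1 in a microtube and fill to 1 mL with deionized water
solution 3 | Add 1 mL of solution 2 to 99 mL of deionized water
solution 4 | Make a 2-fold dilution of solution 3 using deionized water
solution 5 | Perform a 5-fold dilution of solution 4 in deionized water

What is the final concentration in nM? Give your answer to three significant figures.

Step 1: 2-fold → factor 2
Step 2: 200 μL brought to 1 mL → factor 1000/200 = 5
Step 3: 1 mL + 99 mL = 100 mL total → factor 100/1 = 100
Step 4: 2-fold → factor 2
Step 5: 5-fold → factor 5
Overall dilution factor = 2 × 5 × 100 × 2 × 5 = 10000
Final = 2.50 mM / 10000 = 0.0002500 mM = 250 nM

250 nM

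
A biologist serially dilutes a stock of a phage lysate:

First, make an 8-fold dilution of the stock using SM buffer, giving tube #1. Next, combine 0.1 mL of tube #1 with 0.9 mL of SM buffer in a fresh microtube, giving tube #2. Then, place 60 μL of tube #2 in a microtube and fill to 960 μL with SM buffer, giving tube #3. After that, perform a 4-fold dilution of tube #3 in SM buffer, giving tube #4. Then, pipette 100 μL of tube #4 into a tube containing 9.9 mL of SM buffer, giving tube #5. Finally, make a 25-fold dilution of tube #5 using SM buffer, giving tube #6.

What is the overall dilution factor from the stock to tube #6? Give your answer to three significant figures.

1.28 × 10^7

Step 1: 8-fold → factor 8
Step 2: 0.1 mL + 0.9 mL = 1 mL total → factor 1/0.1 = 10
Step 3: 60 μL brought to 960 μL → factor 960/60 = 16
Step 4: 4-fold → factor 4
Step 5: 100 μL + 9.9 mL = 10000 μL total → factor 10000/100 = 100
Step 6: 25-fold → factor 25
Overall dilution factor = 8 × 10 × 16 × 4 × 100 × 25 = 1.28 × 10^7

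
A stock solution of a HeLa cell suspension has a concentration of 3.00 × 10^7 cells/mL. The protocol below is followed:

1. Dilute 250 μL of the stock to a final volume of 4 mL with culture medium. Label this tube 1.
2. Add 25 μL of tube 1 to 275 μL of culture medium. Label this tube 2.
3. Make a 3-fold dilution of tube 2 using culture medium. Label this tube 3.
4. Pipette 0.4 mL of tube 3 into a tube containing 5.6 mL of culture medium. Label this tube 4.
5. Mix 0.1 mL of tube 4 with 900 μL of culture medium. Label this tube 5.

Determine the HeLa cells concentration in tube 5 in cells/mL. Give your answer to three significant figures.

Step 1: 250 μL brought to 4 mL → factor 4000/250 = 16
Step 2: 25 μL + 275 μL = 300 μL total → factor 300/25 = 12
Step 3: 3-fold → factor 3
Step 4: 0.4 mL + 5.6 mL = 6 mL total → factor 6/0.4 = 15
Step 5: 0.1 mL + 900 μL = 1 mL total → factor 1/0.1 = 10
Overall dilution factor = 16 × 12 × 3 × 15 × 10 = 86400
Final = 3.00 × 10^7 cells/mL / 86400 = 347 cells/mL

347 cells/mL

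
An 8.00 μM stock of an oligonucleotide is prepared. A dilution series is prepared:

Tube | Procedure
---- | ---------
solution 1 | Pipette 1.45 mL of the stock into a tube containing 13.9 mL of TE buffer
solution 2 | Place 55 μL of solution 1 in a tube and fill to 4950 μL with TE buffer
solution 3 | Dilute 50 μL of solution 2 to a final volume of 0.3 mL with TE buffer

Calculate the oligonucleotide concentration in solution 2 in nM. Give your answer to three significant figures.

8.40 nM

Step 1: 1.45 mL + 13.9 mL = 15.35 mL total → factor 15.35/1.45 = 10.586
Step 2: 55 μL brought to 4950 μL → factor 4950/55 = 90
Dilution factor through solution 2 = 10.586 × 90 = 952.76
[solution 2] = 8.00 μM / 952.76 = 0.008397 μM = 8.40 nM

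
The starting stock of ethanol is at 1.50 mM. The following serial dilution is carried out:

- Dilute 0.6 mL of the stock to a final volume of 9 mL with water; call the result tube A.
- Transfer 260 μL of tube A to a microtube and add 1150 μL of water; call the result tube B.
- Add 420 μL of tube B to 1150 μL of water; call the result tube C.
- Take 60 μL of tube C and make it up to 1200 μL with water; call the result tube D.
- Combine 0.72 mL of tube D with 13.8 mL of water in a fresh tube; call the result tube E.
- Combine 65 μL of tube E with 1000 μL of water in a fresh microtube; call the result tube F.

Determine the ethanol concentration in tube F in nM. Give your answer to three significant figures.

0.746 nM

Step 1: 0.6 mL brought to 9 mL → factor 9/0.6 = 15
Step 2: 260 μL + 1150 μL = 1410 μL total → factor 1410/260 = 5.4231
Step 3: 420 μL + 1150 μL = 1570 μL total → factor 1570/420 = 3.7381
Step 4: 60 μL brought to 1200 μL → factor 1200/60 = 20
Step 5: 0.72 mL + 13.8 mL = 14.52 mL total → factor 14.52/0.72 = 20.167
Step 6: 65 μL + 1000 μL = 1065 μL total → factor 1065/65 = 16.385
Overall dilution factor = 15 × 5.4231 × 3.7381 × 20 × 20.167 × 16.385 = 2.0095 × 10^6
Final = 1.50 mM / 2.0095 × 10^6 = 7.465 × 10^-7 mM = 0.746 nM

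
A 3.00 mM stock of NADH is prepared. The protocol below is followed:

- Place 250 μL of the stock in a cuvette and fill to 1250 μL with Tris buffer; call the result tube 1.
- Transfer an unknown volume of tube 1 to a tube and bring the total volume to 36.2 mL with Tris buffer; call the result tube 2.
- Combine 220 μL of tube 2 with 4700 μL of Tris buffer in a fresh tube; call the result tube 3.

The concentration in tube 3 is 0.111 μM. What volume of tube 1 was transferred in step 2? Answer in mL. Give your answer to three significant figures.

Step 1: 250 μL brought to 1250 μL → factor 1250/250 = 5
Step 2: v brought to 36.2 mL → factor = 36.2 mL/v
Step 3: 220 μL + 4700 μL = 4920 μL total → factor 4920/220 = 22.364
Product of known-step factors = 111.82
Overall factor = 3.00 mM / (0.111 μM) = 27027
Step-2 factor = 27027 / 111.82 = 241.71
v = 36.2 mL / 241.71 = 0.150 mL

0.150 mL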